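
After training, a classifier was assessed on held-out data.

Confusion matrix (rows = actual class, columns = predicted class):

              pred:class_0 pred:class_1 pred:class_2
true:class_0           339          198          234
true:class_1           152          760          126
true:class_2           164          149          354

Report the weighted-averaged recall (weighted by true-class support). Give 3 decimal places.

0.587

Per-class recall (TP/(TP+FN)):
  class_0: TP=339, FN=198+234=432 → 339/771 = 0.4397
  class_1: TP=760, FN=152+126=278 → 760/1038 = 0.7322
  class_2: TP=354, FN=164+149=313 → 354/667 = 0.5307
Weighted-recall = Σ (supportᵢ/N)·recallᵢ with N=2476: (771/2476)·0.4397 + (1038/2476)·0.7322 + (667/2476)·0.5307 = 0.587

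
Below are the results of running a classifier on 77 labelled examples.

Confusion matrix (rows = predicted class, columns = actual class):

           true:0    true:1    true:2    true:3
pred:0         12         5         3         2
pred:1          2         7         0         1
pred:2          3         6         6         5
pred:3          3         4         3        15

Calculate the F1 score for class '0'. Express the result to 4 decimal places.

Take TP from the diagonal, FP from the rest of the '0' prediction marginal, FN from the rest of the '0' actual marginal.
F1 score = 2·TP/(2·TP+FP+FN).
0: TP=12, FP=5+3+2=10, FN=2+3+3=8 → 24/42 = 0.57143

0.5714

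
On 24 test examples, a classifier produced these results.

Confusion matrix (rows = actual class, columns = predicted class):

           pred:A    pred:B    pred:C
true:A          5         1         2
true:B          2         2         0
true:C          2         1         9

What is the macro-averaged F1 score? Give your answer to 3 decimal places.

0.624

Per-class F1 score (2·TP/(2·TP+FP+FN)):
  A: TP=5, FP=2+2=4, FN=1+2=3 → 10/17 = 0.5882
  B: TP=2, FP=1+1=2, FN=2+0=2 → 4/8 = 0.5000
  C: TP=9, FP=2+0=2, FN=2+1=3 → 18/23 = 0.7826
Macro-F1 score = mean = (0.5882 + 0.5000 + 0.7826) / 3 = 0.624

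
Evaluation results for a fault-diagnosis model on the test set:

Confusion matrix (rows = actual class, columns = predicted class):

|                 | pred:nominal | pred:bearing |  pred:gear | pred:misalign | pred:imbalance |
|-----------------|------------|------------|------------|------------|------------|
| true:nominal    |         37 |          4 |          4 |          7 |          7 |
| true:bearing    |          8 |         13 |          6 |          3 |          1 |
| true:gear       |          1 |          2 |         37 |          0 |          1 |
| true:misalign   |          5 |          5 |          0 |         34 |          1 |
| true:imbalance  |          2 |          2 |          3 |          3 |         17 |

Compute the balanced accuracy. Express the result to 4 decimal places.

Balanced accuracy = mean of per-class recall.
  nominal: recall = 37/59 = 0.62712
  bearing: recall = 13/31 = 0.41935
  gear: recall = 37/41 = 0.90244
  misalign: recall = 34/45 = 0.75556
  imbalance: recall = 17/27 = 0.62963
Mean = (0.62712 + 0.41935 + 0.90244 + 0.75556 + 0.62963) / 5 = 0.6668

0.6668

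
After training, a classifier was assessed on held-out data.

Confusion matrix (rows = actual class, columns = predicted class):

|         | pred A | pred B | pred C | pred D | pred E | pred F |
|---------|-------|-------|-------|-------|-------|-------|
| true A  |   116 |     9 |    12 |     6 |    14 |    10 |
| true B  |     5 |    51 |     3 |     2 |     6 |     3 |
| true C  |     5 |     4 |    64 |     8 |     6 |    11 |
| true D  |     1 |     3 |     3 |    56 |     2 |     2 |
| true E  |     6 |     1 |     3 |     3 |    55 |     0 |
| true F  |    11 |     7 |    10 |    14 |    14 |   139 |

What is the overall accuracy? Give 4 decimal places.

Accuracy = trace / total = (116+51+64+56+55+139=481) / 665 = 481/665 = 0.7233

0.7233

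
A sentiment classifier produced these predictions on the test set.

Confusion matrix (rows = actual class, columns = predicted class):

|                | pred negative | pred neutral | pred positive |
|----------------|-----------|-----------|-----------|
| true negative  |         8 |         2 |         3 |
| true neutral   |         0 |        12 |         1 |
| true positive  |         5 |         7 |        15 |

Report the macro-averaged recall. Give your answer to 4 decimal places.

0.6980

Per-class recall (TP/(TP+FN)):
  negative: TP=8, FN=2+3=5 → 8/13 = 0.61538
  neutral: TP=12, FN=0+1=1 → 12/13 = 0.92308
  positive: TP=15, FN=5+7=12 → 15/27 = 0.55556
Macro-recall = mean = (0.61538 + 0.92308 + 0.55556) / 3 = 0.6980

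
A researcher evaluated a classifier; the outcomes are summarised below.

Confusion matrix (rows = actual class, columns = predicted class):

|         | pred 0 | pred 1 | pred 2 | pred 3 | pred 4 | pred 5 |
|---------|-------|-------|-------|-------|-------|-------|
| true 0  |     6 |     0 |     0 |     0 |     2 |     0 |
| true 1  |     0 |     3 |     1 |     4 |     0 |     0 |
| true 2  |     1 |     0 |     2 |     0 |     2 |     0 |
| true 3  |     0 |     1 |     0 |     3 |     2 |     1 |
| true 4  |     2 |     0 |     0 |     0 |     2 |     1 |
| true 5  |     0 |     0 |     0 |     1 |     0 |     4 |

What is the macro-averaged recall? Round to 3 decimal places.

Per-class recall (TP/(TP+FN)):
  0: TP=6, FN=0+0+0+2+0=2 → 6/8 = 0.7500
  1: TP=3, FN=0+1+4+0+0=5 → 3/8 = 0.3750
  2: TP=2, FN=1+0+0+2+0=3 → 2/5 = 0.4000
  3: TP=3, FN=0+1+0+2+1=4 → 3/7 = 0.4286
  4: TP=2, FN=2+0+0+0+1=3 → 2/5 = 0.4000
  5: TP=4, FN=0+0+0+1+0=1 → 4/5 = 0.8000
Macro-recall = mean = (0.7500 + 0.3750 + 0.4000 + 0.4286 + 0.4000 + 0.8000) / 6 = 0.526

0.526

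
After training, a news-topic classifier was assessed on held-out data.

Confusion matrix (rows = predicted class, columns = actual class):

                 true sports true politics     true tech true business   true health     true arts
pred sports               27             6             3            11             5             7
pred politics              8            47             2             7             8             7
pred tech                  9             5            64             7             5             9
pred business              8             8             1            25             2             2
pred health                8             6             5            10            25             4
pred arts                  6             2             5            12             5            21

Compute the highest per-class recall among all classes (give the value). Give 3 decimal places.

0.800

Per-class recall (TP/(TP+FN)):
  sports: TP=27, FN=8+9+8+8+6=39 → 27/66 = 0.4091
  politics: TP=47, FN=6+5+8+6+2=27 → 47/74 = 0.6351
  tech: TP=64, FN=3+2+1+5+5=16 → 64/80 = 0.8000
  business: TP=25, FN=11+7+7+10+12=47 → 25/72 = 0.3472
  health: TP=25, FN=5+8+5+2+5=25 → 25/50 = 0.5000
  arts: TP=21, FN=7+7+9+2+4=29 → 21/50 = 0.4200
Highest is class 'tech' with recall = 0.800.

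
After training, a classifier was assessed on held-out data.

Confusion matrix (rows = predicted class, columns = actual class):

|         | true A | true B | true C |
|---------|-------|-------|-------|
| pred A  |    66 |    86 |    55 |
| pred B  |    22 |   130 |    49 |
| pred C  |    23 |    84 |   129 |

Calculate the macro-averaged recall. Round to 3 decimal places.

Per-class recall (TP/(TP+FN)):
  A: TP=66, FN=22+23=45 → 66/111 = 0.5946
  B: TP=130, FN=86+84=170 → 130/300 = 0.4333
  C: TP=129, FN=55+49=104 → 129/233 = 0.5536
Macro-recall = mean = (0.5946 + 0.4333 + 0.5536) / 3 = 0.527

0.527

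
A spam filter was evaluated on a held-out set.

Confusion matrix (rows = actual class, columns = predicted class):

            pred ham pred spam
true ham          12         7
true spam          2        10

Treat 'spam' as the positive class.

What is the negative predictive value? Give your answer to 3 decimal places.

NPV = TN/(TN+FN) = 12/(12+2) = 0.857

0.857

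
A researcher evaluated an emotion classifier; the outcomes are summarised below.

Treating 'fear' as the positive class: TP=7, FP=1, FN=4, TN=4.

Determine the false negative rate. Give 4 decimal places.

FNR = FN/(FN+TP) = 4/(4+7) = 0.3636

0.3636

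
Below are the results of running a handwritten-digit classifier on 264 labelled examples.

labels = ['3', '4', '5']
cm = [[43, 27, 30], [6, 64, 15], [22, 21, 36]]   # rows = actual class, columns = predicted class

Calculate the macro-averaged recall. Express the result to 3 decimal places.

Per-class recall (TP/(TP+FN)):
  3: TP=43, FN=27+30=57 → 43/100 = 0.4300
  4: TP=64, FN=6+15=21 → 64/85 = 0.7529
  5: TP=36, FN=22+21=43 → 36/79 = 0.4557
Macro-recall = mean = (0.4300 + 0.7529 + 0.4557) / 3 = 0.546

0.546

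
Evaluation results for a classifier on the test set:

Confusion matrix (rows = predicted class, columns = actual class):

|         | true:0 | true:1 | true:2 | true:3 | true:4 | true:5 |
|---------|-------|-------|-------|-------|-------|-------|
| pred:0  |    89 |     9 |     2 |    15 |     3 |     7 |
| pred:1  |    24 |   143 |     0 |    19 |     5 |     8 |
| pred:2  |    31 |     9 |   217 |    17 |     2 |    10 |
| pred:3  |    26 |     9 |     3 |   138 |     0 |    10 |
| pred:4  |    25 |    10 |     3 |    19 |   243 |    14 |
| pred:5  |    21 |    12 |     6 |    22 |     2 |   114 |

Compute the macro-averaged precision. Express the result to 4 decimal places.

0.7249

Per-class precision (TP/(TP+FP)):
  0: TP=89, FP=9+2+15+3+7=36 → 89/125 = 0.71200
  1: TP=143, FP=24+0+19+5+8=56 → 143/199 = 0.71859
  2: TP=217, FP=31+9+17+2+10=69 → 217/286 = 0.75874
  3: TP=138, FP=26+9+3+0+10=48 → 138/186 = 0.74194
  4: TP=243, FP=25+10+3+19+14=71 → 243/314 = 0.77389
  5: TP=114, FP=21+12+6+22+2=63 → 114/177 = 0.64407
Macro-precision = mean = (0.71200 + 0.71859 + 0.75874 + 0.74194 + 0.77389 + 0.64407) / 6 = 0.7249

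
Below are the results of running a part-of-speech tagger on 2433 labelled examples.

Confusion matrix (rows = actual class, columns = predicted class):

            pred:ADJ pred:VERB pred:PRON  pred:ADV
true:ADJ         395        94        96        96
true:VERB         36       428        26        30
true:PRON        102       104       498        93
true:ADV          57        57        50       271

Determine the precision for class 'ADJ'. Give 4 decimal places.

Treat 'ADJ' as positive and all other classes as negative.
precision = TP/(TP+FP).
ADJ: TP=395, FP=36+102+57=195 → 395/590 = 0.66949

0.6695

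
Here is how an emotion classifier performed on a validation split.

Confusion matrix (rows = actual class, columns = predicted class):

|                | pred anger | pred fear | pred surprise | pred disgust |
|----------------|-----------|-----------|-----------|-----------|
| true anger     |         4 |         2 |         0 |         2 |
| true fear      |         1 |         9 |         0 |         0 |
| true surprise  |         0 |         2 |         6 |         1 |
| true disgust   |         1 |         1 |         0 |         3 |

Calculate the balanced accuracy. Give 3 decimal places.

0.667

Balanced accuracy = mean of per-class recall.
  anger: recall = 4/8 = 0.5000
  fear: recall = 9/10 = 0.9000
  surprise: recall = 6/9 = 0.6667
  disgust: recall = 3/5 = 0.6000
Mean = (0.5000 + 0.9000 + 0.6667 + 0.6000) / 4 = 0.667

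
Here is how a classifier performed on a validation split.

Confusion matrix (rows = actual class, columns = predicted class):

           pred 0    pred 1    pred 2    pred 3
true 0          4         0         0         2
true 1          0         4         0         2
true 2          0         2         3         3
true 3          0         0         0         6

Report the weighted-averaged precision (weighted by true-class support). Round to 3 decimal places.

Per-class precision (TP/(TP+FP)):
  0: TP=4, FP=0+0+0=0 → 4/4 = 1.0000
  1: TP=4, FP=0+2+0=2 → 4/6 = 0.6667
  2: TP=3, FP=0+0+0=0 → 3/3 = 1.0000
  3: TP=6, FP=2+2+3=7 → 6/13 = 0.4615
Weighted-precision = Σ (supportᵢ/N)·precisionᵢ with N=26: (6/26)·1.0000 + (6/26)·0.6667 + (8/26)·1.0000 + (6/26)·0.4615 = 0.799

0.799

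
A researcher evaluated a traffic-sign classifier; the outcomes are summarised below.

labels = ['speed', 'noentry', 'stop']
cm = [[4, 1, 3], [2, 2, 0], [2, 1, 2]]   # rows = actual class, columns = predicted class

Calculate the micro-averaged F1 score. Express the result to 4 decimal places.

0.4706

Micro-averaging pools counts across classes: ΣTP=8, ΣFP=9, ΣFN=9.
Micro-F1 score = 2·TP/(2·TP+FP+FN) on pooled counts = 0.4706 (equals overall accuracy in single-label multiclass).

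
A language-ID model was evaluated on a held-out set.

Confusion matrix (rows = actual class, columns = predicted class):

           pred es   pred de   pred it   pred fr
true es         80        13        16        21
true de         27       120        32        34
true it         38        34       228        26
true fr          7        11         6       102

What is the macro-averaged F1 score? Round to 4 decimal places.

0.6478

Per-class F1 score (2·TP/(2·TP+FP+FN)):
  es: TP=80, FP=27+38+7=72, FN=13+16+21=50 → 160/282 = 0.56738
  de: TP=120, FP=13+34+11=58, FN=27+32+34=93 → 240/391 = 0.61381
  it: TP=228, FP=16+32+6=54, FN=38+34+26=98 → 456/608 = 0.75000
  fr: TP=102, FP=21+34+26=81, FN=7+11+6=24 → 204/309 = 0.66019
Macro-F1 score = mean = (0.56738 + 0.61381 + 0.75000 + 0.66019) / 4 = 0.6478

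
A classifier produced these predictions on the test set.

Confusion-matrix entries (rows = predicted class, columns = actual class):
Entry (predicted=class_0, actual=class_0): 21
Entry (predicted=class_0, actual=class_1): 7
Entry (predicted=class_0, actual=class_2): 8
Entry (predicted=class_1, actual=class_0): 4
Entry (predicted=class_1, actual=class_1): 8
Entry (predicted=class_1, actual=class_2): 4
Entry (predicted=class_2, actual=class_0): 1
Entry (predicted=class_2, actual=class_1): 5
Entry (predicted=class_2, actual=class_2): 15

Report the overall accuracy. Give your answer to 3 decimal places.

0.603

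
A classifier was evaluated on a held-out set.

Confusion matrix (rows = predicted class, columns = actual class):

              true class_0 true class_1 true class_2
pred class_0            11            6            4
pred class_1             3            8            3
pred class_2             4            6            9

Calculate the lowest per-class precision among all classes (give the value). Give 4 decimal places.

0.4737

Per-class precision (TP/(TP+FP)):
  class_0: TP=11, FP=6+4=10 → 11/21 = 0.52381
  class_1: TP=8, FP=3+3=6 → 8/14 = 0.57143
  class_2: TP=9, FP=4+6=10 → 9/19 = 0.47368
Lowest is class 'class_2' with precision = 0.4737.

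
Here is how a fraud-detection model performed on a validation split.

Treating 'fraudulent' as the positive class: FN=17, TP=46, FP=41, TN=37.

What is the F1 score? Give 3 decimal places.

Precision = TP/(TP+FP) = 46/87 = 0.5287
Recall = TP/(TP+FN) = 46/63 = 0.7302
F1 = 2·TP/(2·TP+FP+FN) = 92/150 = 0.613

0.613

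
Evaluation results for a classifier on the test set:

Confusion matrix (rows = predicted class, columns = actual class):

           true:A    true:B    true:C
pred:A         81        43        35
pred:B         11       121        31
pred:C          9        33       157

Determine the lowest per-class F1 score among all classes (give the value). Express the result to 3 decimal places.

0.623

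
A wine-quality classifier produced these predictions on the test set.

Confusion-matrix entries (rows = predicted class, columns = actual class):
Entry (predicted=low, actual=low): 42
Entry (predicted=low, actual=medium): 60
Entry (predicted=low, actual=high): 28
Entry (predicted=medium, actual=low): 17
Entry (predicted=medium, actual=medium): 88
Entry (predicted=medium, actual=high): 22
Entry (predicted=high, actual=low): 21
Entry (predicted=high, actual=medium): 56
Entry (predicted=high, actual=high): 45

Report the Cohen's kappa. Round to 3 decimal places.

0.192

Observed agreement pₒ = trace/N = 175/379 = 0.4617
Expected agreement pₑ = Σ (rowᵢ·colᵢ)/N² = (80·130 + 204·127 + 95·122)/379² = 0.3335
κ = (pₒ − pₑ)/(1 − pₑ) = (0.4617 − 0.3335)/(1 − 0.3335) = 0.192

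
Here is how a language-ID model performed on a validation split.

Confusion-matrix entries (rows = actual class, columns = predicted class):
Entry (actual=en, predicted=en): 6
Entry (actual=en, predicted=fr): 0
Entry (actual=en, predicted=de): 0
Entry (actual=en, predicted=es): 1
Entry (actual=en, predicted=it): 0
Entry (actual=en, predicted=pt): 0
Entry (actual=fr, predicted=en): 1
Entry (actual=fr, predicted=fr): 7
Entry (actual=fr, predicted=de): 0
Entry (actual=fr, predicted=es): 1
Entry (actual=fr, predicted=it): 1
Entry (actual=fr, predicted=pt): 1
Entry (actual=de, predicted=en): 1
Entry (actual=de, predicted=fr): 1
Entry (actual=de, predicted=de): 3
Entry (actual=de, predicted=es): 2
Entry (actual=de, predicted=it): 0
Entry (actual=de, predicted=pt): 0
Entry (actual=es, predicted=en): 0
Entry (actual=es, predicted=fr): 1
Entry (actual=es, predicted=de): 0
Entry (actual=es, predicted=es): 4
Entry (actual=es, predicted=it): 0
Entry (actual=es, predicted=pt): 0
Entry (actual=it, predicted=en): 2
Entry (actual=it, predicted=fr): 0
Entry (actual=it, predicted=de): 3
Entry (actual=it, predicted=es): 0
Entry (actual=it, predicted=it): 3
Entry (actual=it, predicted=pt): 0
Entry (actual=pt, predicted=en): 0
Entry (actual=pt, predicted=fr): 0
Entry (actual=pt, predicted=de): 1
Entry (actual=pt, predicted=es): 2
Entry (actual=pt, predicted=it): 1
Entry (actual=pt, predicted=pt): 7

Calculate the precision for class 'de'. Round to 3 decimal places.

0.429

precision = TP/(TP+FP).
de: TP=3, FP=0+0+0+3+1=4 → 3/7 = 0.4286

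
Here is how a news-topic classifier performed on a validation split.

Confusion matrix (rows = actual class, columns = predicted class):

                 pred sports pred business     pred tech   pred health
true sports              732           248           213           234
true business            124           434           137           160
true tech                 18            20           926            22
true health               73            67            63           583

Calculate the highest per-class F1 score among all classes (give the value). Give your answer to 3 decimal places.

Per-class F1 score (2·TP/(2·TP+FP+FN)):
  sports: TP=732, FP=124+18+73=215, FN=248+213+234=695 → 1464/2374 = 0.6167
  business: TP=434, FP=248+20+67=335, FN=124+137+160=421 → 868/1624 = 0.5345
  tech: TP=926, FP=213+137+63=413, FN=18+20+22=60 → 1852/2325 = 0.7966
  health: TP=583, FP=234+160+22=416, FN=73+67+63=203 → 1166/1785 = 0.6532
Highest is class 'tech' with F1 score = 0.797.

0.797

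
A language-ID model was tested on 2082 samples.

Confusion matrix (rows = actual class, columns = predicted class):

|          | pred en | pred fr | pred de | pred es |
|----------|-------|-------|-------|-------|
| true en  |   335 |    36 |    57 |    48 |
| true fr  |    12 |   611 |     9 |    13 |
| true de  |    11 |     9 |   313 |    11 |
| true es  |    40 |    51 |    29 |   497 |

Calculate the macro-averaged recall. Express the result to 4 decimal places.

0.8416

Per-class recall (TP/(TP+FN)):
  en: TP=335, FN=36+57+48=141 → 335/476 = 0.70378
  fr: TP=611, FN=12+9+13=34 → 611/645 = 0.94729
  de: TP=313, FN=11+9+11=31 → 313/344 = 0.90988
  es: TP=497, FN=40+51+29=120 → 497/617 = 0.80551
Macro-recall = mean = (0.70378 + 0.94729 + 0.90988 + 0.80551) / 4 = 0.8416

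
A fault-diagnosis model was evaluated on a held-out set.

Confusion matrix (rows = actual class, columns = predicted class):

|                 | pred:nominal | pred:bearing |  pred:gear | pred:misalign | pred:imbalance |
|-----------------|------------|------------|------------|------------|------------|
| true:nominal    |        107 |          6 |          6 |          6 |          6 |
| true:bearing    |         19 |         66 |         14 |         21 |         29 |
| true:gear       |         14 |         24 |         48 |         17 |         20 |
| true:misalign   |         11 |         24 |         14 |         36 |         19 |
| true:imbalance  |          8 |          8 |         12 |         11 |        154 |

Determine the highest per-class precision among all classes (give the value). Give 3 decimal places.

0.675

Per-class precision (TP/(TP+FP)):
  nominal: TP=107, FP=19+14+11+8=52 → 107/159 = 0.6730
  bearing: TP=66, FP=6+24+24+8=62 → 66/128 = 0.5156
  gear: TP=48, FP=6+14+14+12=46 → 48/94 = 0.5106
  misalign: TP=36, FP=6+21+17+11=55 → 36/91 = 0.3956
  imbalance: TP=154, FP=6+29+20+19=74 → 154/228 = 0.6754
Highest is class 'imbalance' with precision = 0.675.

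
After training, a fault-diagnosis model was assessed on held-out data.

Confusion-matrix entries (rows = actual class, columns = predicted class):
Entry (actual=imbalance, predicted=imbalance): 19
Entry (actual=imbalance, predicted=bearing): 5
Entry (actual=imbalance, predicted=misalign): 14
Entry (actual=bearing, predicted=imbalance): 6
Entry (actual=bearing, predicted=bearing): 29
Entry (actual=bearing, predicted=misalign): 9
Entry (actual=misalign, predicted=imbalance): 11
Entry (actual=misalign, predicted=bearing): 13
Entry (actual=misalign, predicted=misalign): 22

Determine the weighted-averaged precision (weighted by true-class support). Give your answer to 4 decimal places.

0.5445

Per-class precision (TP/(TP+FP)):
  imbalance: TP=19, FP=6+11=17 → 19/36 = 0.52778
  bearing: TP=29, FP=5+13=18 → 29/47 = 0.61702
  misalign: TP=22, FP=14+9=23 → 22/45 = 0.48889
Weighted-precision = Σ (supportᵢ/N)·precisionᵢ with N=128: (38/128)·0.52778 + (44/128)·0.61702 + (46/128)·0.48889 = 0.5445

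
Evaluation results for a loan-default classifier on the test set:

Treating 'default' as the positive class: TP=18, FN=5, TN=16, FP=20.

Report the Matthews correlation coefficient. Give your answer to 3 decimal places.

MCC = (TP·TN − FP·FN) / √((TP+FP)(TP+FN)(TN+FP)(TN+FN))
Numerator = 18·16 − 20·5 = 188
Denominator = √(38·23·36·21) = √660744 = 812.8616
MCC = 188 / 812.8616 = 0.231

0.231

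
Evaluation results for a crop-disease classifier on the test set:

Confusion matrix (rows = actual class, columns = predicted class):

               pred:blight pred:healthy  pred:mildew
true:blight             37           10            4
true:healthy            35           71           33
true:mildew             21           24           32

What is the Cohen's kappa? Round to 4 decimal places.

0.2729

Observed agreement pₒ = trace/N = 140/267 = 0.52434
Expected agreement pₑ = Σ (rowᵢ·colᵢ)/N² = (51·93 + 139·105 + 77·69)/267² = 0.34579
κ = (pₒ − pₑ)/(1 − pₑ) = (0.52434 − 0.34579)/(1 − 0.34579) = 0.2729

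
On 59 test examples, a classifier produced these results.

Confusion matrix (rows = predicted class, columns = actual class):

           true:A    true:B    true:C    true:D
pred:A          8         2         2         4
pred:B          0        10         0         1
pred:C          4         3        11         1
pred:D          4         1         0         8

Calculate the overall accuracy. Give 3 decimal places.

Accuracy = trace / total = (8+10+11+8=37) / 59 = 37/59 = 0.627

0.627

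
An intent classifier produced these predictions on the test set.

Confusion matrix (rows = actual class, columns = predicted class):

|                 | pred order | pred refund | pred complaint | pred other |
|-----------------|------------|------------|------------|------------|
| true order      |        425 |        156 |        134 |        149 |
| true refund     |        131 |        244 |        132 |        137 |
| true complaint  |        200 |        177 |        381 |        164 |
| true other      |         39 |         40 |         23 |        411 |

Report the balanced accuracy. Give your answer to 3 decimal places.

Balanced accuracy = mean of per-class recall.
  order: recall = 425/864 = 0.4919
  refund: recall = 244/644 = 0.3789
  complaint: recall = 381/922 = 0.4132
  other: recall = 411/513 = 0.8012
Mean = (0.4919 + 0.3789 + 0.4132 + 0.8012) / 4 = 0.521

0.521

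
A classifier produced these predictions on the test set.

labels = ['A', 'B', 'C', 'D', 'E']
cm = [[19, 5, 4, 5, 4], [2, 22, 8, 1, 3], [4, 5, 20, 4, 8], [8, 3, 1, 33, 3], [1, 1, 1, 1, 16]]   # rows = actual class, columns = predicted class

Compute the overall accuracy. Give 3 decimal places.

0.604

Accuracy = trace / total = (19+22+20+33+16=110) / 182 = 110/182 = 0.604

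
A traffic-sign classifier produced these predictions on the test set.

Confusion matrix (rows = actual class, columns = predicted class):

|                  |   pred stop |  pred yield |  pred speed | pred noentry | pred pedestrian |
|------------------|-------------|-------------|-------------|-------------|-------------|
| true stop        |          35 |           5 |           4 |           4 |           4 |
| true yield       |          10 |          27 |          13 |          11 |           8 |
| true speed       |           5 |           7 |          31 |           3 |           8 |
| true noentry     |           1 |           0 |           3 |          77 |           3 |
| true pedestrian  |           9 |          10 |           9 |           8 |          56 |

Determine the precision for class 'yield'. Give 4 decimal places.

0.5510

Take TP from the diagonal, FP from the rest of the 'yield' prediction marginal, FN from the rest of the 'yield' actual marginal.
precision = TP/(TP+FP).
yield: TP=27, FP=5+7+0+10=22 → 27/49 = 0.55102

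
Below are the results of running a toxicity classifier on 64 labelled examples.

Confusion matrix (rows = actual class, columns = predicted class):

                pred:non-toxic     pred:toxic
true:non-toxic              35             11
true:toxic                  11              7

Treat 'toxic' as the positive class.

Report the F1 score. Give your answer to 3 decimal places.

0.389

Precision = TP/(TP+FP) = 7/18 = 0.3889
Recall = TP/(TP+FN) = 7/18 = 0.3889
F1 = 2·TP/(2·TP+FP+FN) = 14/36 = 0.389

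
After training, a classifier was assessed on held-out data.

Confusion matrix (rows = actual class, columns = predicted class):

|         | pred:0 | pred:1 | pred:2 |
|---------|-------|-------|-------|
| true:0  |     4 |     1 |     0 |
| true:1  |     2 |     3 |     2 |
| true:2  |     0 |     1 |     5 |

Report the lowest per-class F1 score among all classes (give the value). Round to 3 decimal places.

Per-class F1 score (2·TP/(2·TP+FP+FN)):
  0: TP=4, FP=2+0=2, FN=1+0=1 → 8/11 = 0.7273
  1: TP=3, FP=1+1=2, FN=2+2=4 → 6/12 = 0.5000
  2: TP=5, FP=0+2=2, FN=0+1=1 → 10/13 = 0.7692
Lowest is class '1' with F1 score = 0.500.

0.500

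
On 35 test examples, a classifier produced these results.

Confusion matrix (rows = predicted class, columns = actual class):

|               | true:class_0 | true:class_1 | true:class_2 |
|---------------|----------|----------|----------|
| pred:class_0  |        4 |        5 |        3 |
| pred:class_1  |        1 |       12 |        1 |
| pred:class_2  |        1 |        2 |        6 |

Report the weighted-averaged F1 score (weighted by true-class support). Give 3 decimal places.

0.651

Per-class F1 score (2·TP/(2·TP+FP+FN)):
  class_0: TP=4, FP=5+3=8, FN=1+1=2 → 8/18 = 0.4444
  class_1: TP=12, FP=1+1=2, FN=5+2=7 → 24/33 = 0.7273
  class_2: TP=6, FP=1+2=3, FN=3+1=4 → 12/19 = 0.6316
Weighted-F1 score = Σ (supportᵢ/N)·F1 scoreᵢ with N=35: (6/35)·0.4444 + (19/35)·0.7273 + (10/35)·0.6316 = 0.651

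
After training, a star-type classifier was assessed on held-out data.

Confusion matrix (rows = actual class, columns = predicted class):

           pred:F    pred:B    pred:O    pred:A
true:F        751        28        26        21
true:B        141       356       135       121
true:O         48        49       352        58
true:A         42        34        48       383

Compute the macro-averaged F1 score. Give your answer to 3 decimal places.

0.694

Per-class F1 score (2·TP/(2·TP+FP+FN)):
  F: TP=751, FP=141+48+42=231, FN=28+26+21=75 → 1502/1808 = 0.8308
  B: TP=356, FP=28+49+34=111, FN=141+135+121=397 → 712/1220 = 0.5836
  O: TP=352, FP=26+135+48=209, FN=48+49+58=155 → 704/1068 = 0.6592
  A: TP=383, FP=21+121+58=200, FN=42+34+48=124 → 766/1090 = 0.7028
Macro-F1 score = mean = (0.8308 + 0.5836 + 0.6592 + 0.7028) / 4 = 0.694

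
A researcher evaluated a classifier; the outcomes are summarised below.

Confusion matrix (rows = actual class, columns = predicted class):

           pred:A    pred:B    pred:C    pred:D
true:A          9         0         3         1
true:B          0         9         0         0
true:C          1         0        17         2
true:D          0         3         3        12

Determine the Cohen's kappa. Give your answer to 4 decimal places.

0.7036

Observed agreement pₒ = trace/N = 47/60 = 0.78333
Expected agreement pₑ = Σ (rowᵢ·colᵢ)/N² = (13·10 + 9·12 + 20·23 + 18·15)/60² = 0.26889
κ = (pₒ − pₑ)/(1 − pₑ) = (0.78333 − 0.26889)/(1 − 0.26889) = 0.7036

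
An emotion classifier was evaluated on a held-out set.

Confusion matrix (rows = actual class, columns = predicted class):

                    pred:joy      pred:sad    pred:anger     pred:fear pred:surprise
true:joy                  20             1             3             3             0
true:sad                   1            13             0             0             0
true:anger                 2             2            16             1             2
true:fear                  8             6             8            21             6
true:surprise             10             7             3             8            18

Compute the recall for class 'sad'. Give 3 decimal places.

Treat 'sad' as positive and all other classes as negative.
recall = TP/(TP+FN).
sad: TP=13, FN=1+0+0+0=1 → 13/14 = 0.9286

0.929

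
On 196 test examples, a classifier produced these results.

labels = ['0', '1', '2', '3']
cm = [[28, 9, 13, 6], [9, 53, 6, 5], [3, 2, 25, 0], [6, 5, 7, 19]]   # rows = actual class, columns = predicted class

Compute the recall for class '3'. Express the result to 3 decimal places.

0.514

recall = TP/(TP+FN).
3: TP=19, FN=6+5+7=18 → 19/37 = 0.5135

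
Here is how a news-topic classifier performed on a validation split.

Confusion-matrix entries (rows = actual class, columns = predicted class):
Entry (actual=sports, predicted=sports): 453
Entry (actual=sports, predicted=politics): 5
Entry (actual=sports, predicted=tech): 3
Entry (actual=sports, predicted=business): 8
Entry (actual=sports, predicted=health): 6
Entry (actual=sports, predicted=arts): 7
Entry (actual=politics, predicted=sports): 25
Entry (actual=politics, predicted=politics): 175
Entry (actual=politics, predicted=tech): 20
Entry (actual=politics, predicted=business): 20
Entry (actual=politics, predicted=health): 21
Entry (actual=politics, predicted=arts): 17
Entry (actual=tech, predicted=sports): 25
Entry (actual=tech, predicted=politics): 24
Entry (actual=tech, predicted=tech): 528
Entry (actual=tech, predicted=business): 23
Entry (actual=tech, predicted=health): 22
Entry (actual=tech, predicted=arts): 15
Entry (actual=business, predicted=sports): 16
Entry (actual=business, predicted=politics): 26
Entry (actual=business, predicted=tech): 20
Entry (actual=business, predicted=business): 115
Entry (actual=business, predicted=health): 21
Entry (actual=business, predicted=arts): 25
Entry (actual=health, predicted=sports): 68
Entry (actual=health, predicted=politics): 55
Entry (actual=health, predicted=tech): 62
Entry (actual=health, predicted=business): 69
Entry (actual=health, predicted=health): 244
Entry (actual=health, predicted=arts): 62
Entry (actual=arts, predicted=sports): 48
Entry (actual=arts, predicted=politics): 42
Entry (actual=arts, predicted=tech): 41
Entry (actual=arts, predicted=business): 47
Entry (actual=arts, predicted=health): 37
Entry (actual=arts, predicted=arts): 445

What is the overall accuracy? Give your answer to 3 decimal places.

Accuracy = trace / total = (453+175+528+115+244+445=1960) / 2840 = 1960/2840 = 0.690

0.690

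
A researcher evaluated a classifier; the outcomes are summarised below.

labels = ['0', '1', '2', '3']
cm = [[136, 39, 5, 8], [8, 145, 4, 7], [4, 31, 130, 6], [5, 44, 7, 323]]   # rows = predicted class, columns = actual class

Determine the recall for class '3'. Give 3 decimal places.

One-vs-rest for '3': TP = diagonal; FP = other classes predicted '3'; FN = '3' predicted as other.
recall = TP/(TP+FN).
3: TP=323, FN=8+7+6=21 → 323/344 = 0.9390

0.939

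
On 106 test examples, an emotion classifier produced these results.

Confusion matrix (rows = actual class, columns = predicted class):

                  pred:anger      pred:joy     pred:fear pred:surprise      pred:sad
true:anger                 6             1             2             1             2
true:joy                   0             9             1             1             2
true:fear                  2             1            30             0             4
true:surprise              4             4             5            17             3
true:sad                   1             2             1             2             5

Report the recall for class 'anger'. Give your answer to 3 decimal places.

Treat 'anger' as positive and all other classes as negative.
recall = TP/(TP+FN).
anger: TP=6, FN=1+2+1+2=6 → 6/12 = 0.5000

0.500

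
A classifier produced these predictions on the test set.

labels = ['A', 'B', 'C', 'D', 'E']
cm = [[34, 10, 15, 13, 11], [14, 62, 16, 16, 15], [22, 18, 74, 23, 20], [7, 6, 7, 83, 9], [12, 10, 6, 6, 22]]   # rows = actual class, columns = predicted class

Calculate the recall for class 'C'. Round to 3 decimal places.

0.471

Treat 'C' as positive and all other classes as negative.
recall = TP/(TP+FN).
C: TP=74, FN=22+18+23+20=83 → 74/157 = 0.4713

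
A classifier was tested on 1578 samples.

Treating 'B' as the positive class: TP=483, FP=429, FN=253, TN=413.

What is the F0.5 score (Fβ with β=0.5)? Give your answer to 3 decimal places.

Fβ = (1+β²)·TP / ((1+β²)·TP + β²·FN + FP), with β²=1/4
= 1.25·483 / (1.25·483 + 0.25·253 + 429) = 0.551

0.551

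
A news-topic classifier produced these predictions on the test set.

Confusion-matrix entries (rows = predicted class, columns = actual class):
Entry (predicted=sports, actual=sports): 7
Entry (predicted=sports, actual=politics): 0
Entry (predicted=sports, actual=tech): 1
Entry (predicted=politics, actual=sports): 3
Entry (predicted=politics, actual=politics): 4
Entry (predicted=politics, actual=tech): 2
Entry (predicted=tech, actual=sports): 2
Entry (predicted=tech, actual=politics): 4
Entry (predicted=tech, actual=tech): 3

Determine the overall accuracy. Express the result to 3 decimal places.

Accuracy = trace / total = (7+4+3=14) / 26 = 14/26 = 0.538

0.538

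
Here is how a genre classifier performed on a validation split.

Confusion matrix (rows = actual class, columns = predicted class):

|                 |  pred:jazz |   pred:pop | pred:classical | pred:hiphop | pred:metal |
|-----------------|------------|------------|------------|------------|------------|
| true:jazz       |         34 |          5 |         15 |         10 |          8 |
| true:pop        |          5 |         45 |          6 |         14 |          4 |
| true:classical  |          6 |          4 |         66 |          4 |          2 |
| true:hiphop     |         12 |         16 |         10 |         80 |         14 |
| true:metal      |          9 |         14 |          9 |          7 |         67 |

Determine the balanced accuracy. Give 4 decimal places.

0.6247

Balanced accuracy = mean of per-class recall.
  jazz: recall = 34/72 = 0.47222
  pop: recall = 45/74 = 0.60811
  classical: recall = 66/82 = 0.80488
  hiphop: recall = 80/132 = 0.60606
  metal: recall = 67/106 = 0.63208
Mean = (0.47222 + 0.60811 + 0.80488 + 0.60606 + 0.63208) / 5 = 0.6247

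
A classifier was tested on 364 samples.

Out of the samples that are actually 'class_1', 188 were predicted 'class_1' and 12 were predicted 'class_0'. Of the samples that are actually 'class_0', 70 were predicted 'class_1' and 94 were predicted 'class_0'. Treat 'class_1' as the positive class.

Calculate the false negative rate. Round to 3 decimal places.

0.060

FNR = FN/(FN+TP) = 12/(12+188) = 0.060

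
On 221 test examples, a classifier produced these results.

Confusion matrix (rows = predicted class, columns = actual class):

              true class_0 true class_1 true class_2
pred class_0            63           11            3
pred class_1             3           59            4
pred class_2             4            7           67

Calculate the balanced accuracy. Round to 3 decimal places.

Balanced accuracy = mean of per-class recall.
  class_0: recall = 63/70 = 0.9000
  class_1: recall = 59/77 = 0.7662
  class_2: recall = 67/74 = 0.9054
Mean = (0.9000 + 0.7662 + 0.9054) / 3 = 0.857

0.857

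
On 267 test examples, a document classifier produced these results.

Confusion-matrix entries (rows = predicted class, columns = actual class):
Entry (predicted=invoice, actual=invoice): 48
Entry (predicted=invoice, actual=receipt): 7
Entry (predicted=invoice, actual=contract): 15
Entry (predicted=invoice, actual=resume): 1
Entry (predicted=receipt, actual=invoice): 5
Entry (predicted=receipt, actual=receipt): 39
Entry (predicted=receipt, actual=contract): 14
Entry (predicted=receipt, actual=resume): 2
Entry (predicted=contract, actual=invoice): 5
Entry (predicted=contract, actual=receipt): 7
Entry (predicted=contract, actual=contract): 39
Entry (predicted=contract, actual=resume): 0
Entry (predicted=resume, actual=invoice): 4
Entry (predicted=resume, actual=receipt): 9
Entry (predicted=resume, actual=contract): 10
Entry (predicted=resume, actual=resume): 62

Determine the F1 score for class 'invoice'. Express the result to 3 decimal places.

One-vs-rest for 'invoice': TP = diagonal; FP = other classes predicted 'invoice'; FN = 'invoice' predicted as other.
F1 score = 2·TP/(2·TP+FP+FN).
invoice: TP=48, FP=7+15+1=23, FN=5+5+4=14 → 96/133 = 0.7218

0.722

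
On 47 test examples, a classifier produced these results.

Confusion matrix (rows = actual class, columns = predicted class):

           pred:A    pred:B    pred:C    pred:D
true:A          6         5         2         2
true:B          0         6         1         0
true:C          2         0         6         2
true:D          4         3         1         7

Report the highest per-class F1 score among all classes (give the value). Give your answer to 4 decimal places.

Per-class F1 score (2·TP/(2·TP+FP+FN)):
  A: TP=6, FP=0+2+4=6, FN=5+2+2=9 → 12/27 = 0.44444
  B: TP=6, FP=5+0+3=8, FN=0+1+0=1 → 12/21 = 0.57143
  C: TP=6, FP=2+1+1=4, FN=2+0+2=4 → 12/20 = 0.60000
  D: TP=7, FP=2+0+2=4, FN=4+3+1=8 → 14/26 = 0.53846
Highest is class 'C' with F1 score = 0.6000.

0.6000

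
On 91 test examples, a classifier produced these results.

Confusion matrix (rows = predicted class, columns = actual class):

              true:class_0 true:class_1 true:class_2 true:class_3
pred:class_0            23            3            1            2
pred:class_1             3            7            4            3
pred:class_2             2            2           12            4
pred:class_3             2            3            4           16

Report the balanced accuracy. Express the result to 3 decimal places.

Balanced accuracy = mean of per-class recall.
  class_0: recall = 23/30 = 0.7667
  class_1: recall = 7/15 = 0.4667
  class_2: recall = 12/21 = 0.5714
  class_3: recall = 16/25 = 0.6400
Mean = (0.7667 + 0.4667 + 0.5714 + 0.6400) / 4 = 0.611

0.611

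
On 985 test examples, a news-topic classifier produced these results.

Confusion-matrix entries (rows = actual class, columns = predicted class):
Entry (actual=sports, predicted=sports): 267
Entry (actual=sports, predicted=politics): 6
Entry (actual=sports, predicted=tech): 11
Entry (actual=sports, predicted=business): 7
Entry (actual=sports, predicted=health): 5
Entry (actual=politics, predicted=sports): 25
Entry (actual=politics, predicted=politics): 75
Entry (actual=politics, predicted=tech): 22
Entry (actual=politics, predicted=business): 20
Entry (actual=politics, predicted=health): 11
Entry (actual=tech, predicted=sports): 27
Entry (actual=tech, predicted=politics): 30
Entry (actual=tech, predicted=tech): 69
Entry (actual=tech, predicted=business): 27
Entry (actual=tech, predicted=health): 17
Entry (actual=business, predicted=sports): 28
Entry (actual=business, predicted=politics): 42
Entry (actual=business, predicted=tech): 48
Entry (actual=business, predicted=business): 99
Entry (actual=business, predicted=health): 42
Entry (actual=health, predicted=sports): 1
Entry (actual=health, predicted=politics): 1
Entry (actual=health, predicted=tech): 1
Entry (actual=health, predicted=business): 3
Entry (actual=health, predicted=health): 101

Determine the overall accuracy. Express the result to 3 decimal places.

0.620

Accuracy = trace / total = (267+75+69+99+101=611) / 985 = 611/985 = 0.620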